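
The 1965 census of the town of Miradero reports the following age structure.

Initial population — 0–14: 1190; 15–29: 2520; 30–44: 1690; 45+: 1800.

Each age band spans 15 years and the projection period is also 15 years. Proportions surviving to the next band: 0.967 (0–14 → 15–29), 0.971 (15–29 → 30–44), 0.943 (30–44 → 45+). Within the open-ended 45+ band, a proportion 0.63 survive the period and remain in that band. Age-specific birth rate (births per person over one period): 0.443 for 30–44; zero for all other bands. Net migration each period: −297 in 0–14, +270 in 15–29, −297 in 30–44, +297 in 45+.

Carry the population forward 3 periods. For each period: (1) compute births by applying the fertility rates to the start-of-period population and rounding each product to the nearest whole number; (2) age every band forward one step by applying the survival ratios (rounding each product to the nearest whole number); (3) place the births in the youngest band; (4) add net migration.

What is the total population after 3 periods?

5458

[period 1]
Births: 1690 × 0.443 = 749
15–29: 1190 × 0.967 = 1151
30–44: 2520 × 0.971 = 2447
45+: 1690 × 0.943 + 1800 × 0.63 = 1594 + 1134 = 2728
Net migration: 0–14 − 297 → 452; 15–29 + 270 → 1421; 30–44 − 297 → 2150; 45+ + 297 → 3025
→ [452, 1421, 2150, 3025]
[period 2]
Births: 2150 × 0.443 = 952
15–29: 452 × 0.967 = 437
30–44: 1421 × 0.971 = 1380
45+: 2150 × 0.943 + 3025 × 0.63 = 2027 + 1906 = 3933
Net migration: 0–14 − 297 → 655; 15–29 + 270 → 707; 30–44 − 297 → 1083; 45+ + 297 → 4230
→ [655, 707, 1083, 4230]
[period 3]
Births: 1083 × 0.443 = 480
15–29: 655 × 0.967 = 633
30–44: 707 × 0.971 = 686
45+: 1083 × 0.943 + 4230 × 0.63 = 1021 + 2665 = 3686
Net migration: 0–14 − 297 → 183; 15–29 + 270 → 903; 30–44 − 297 → 389; 45+ + 297 → 3983
→ [183, 903, 389, 3983]
Total after period 3: 183 + 903 + 389 + 3983 = 5458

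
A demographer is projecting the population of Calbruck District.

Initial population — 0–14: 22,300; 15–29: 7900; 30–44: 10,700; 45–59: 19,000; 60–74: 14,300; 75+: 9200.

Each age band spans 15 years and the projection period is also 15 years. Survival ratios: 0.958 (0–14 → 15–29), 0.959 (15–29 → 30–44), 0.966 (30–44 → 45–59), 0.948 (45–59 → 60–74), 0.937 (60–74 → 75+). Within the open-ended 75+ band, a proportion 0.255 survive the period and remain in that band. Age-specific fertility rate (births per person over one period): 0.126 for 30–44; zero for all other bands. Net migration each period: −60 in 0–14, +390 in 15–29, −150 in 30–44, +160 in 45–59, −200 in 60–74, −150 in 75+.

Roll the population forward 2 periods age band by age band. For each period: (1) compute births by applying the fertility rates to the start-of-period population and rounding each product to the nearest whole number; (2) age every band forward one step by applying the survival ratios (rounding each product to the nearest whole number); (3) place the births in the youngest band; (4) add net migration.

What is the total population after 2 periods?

60812

Period 1:
Births: 10700 × 0.126 = 1348
15–29: 22300 × 0.958 = 21363
30–44: 7900 × 0.959 = 7576
45–59: 10700 × 0.966 = 10336
60–74: 19000 × 0.948 = 18012
75+: 14300 × 0.937 + 9200 × 0.255 = 13399 + 2346 = 15745
Net migration: 0–14 − 60 → 1288; 15–29 + 390 → 21753; 30–44 − 150 → 7426; 45–59 + 160 → 10496; 60–74 − 200 → 17812; 75+ − 150 → 15595
Giving 1288 / 21753 / 7426 / 10496 / 17812 / 15595.
Period 2:
Births: 7426 × 0.126 = 936
15–29: 1288 × 0.958 = 1234
30–44: 21753 × 0.959 = 20861
45–59: 7426 × 0.966 = 7174
60–74: 10496 × 0.948 = 9950
75+: 17812 × 0.937 + 15595 × 0.255 = 16690 + 3977 = 20667
Net migration: 0–14 − 60 → 876; 15–29 + 390 → 1624; 30–44 − 150 → 20711; 45–59 + 160 → 7334; 60–74 − 200 → 9750; 75+ − 150 → 20517
Giving 876 / 1624 / 20711 / 7334 / 9750 / 20517.
Total after period 2: 876 + 1624 + 20711 + 7334 + 9750 + 20517 = 60812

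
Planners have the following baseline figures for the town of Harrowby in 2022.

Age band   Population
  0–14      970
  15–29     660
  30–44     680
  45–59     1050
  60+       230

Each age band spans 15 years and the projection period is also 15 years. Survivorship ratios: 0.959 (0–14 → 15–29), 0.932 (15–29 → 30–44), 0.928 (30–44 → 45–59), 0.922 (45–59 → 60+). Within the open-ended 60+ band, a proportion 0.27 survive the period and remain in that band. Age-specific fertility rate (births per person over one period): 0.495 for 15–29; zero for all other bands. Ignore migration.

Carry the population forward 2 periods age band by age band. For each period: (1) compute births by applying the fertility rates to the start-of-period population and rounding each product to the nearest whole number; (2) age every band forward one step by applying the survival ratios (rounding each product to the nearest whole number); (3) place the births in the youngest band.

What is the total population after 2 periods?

Numbering the groups 1..5 from youngest to oldest:
Period 1:
Births: 660 × 0.495 = 327
Group 2: 970 × 0.959 = 930
Group 3: 660 × 0.932 = 615
Group 4: 680 × 0.928 = 631
Group 5: 1050 × 0.922 + 230 × 0.27 = 968 + 62 = 1030
End of period: [327, 930, 615, 631, 1030]
Period 2:
Births: 930 × 0.495 = 460
Group 2: 327 × 0.959 = 314
Group 3: 930 × 0.932 = 867
Group 4: 615 × 0.928 = 571
Group 5: 631 × 0.922 + 1030 × 0.27 = 582 + 278 = 860
End of period: [460, 314, 867, 571, 860]
Total after period 2: 460 + 314 + 867 + 571 + 860 = 3072

3072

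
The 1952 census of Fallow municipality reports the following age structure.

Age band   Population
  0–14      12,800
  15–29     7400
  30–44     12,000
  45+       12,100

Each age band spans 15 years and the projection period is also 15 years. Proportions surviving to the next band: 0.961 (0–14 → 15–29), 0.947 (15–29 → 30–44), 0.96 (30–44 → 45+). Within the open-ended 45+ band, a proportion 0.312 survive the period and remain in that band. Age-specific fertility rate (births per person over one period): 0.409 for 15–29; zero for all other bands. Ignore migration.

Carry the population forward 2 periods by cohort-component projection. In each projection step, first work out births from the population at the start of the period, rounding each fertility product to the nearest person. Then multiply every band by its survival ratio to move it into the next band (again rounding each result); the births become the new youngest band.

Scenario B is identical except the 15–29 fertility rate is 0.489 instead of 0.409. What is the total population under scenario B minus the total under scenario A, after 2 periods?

1553

— Period 1 —
Births: 7400 * 0.409 = 3027
15–29: 12800 * 0.961 = 12301
30–44: 7400 * 0.947 = 7008
45+: 12000 * 0.96 + 12100 * 0.312 = 11520 + 3775 = 15295
Population now: 0–14=3027, 15–29=12301, 30–44=7008, 45+=15295
— Period 2 —
Births: 12301 * 0.409 = 5031
15–29: 3027 * 0.961 = 2909
30–44: 12301 * 0.947 = 11649
45+: 7008 * 0.96 + 15295 * 0.312 = 6728 + 4772 = 11500
Population now: 0–14=5031, 15–29=2909, 30–44=11649, 45+=11500
Scenario A total after 2 periods: 31089
Scenario B projection —
— Period 1 —
Births: 7400 * 0.489 = 3619
15–29: 12800 * 0.961 = 12301
30–44: 7400 * 0.947 = 7008
45+: 12000 * 0.96 + 12100 * 0.312 = 11520 + 3775 = 15295
Population now: 0–14=3619, 15–29=12301, 30–44=7008, 45+=15295
— Period 2 —
Births: 12301 * 0.489 = 6015
15–29: 3619 * 0.961 = 3478
30–44: 12301 * 0.947 = 11649
45+: 7008 * 0.96 + 15295 * 0.312 = 6728 + 4772 = 11500
Population now: 0–14=6015, 15–29=3478, 30–44=11649, 45+=11500
Scenario B total after 2 periods: 32642
Difference B − A = 32642 − 31089 = 1553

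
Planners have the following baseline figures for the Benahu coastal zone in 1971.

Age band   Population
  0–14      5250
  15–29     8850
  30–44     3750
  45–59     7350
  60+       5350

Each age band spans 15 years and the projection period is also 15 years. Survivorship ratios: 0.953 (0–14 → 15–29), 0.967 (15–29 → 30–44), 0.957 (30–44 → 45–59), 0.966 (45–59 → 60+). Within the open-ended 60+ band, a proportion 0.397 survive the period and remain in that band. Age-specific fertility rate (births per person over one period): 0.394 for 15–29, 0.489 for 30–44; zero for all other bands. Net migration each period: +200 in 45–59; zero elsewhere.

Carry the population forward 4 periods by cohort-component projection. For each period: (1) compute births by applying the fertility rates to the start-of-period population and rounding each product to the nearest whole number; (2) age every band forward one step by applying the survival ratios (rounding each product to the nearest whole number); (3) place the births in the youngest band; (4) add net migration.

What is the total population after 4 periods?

Numbering the bands 1..5 from youngest to oldest:
— Period 1 —
Births: 8850 * 0.394 = 3487 ; 3750 * 0.489 = 1834 → 5321
Band 2: 5250 * 0.953 = 5003
Band 3: 8850 * 0.967 = 8558
Band 4: 3750 * 0.957 = 3589
Band 5: 7350 * 0.966 + 5350 * 0.397 = 7100 + 2124 = 9224
Net migration: Band 4 + 200 → 3789
End of period: [5321, 5003, 8558, 3789, 9224]
— Period 2 —
Births: 5003 * 0.394 = 1971 ; 8558 * 0.489 = 4185 → 6156
Band 2: 5321 * 0.953 = 5071
Band 3: 5003 * 0.967 = 4838
Band 4: 8558 * 0.957 = 8190
Band 5: 3789 * 0.966 + 9224 * 0.397 = 3660 + 3662 = 7322
Net migration: Band 4 + 200 → 8390
End of period: [6156, 5071, 4838, 8390, 7322]
— Period 3 —
Births: 5071 * 0.394 = 1998 ; 4838 * 0.489 = 2366 → 4364
Band 2: 6156 * 0.953 = 5867
Band 3: 5071 * 0.967 = 4904
Band 4: 4838 * 0.957 = 4630
Band 5: 8390 * 0.966 + 7322 * 0.397 = 8105 + 2907 = 11012
Net migration: Band 4 + 200 → 4830
End of period: [4364, 5867, 4904, 4830, 11012]
— Period 4 —
Births: 5867 * 0.394 = 2312 ; 4904 * 0.489 = 2398 → 4710
Band 2: 4364 * 0.953 = 4159
Band 3: 5867 * 0.967 = 5673
Band 4: 4904 * 0.957 = 4693
Band 5: 4830 * 0.966 + 11012 * 0.397 = 4666 + 4372 = 9038
Net migration: Band 4 + 200 → 4893
End of period: [4710, 4159, 5673, 4893, 9038]
Total after period 4: 4710 + 4159 + 5673 + 4893 + 9038 = 28473

28473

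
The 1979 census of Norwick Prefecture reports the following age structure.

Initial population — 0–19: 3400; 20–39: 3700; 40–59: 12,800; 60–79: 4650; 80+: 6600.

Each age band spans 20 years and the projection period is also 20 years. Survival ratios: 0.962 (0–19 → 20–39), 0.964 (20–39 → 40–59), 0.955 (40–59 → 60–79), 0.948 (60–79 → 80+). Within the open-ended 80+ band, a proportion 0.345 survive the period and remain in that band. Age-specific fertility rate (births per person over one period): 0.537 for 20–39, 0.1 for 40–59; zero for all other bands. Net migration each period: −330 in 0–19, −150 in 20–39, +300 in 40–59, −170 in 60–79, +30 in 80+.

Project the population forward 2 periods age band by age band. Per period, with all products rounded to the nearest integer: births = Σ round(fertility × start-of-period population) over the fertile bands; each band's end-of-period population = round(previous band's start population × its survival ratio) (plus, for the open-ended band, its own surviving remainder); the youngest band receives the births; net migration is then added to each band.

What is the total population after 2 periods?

Numbering the groups 1..5 from youngest to oldest:
Period 1:
Births: 3700 × 0.537 = 1987  |  12800 × 0.1 = 1280 → 3267
Group 2: 3400 × 0.962 = 3271
Group 3: 3700 × 0.964 = 3567
Group 4: 12800 × 0.955 = 12224
Group 5: 4650 × 0.948 + 6600 × 0.345 = 4408 + 2277 = 6685
Net migration: Group 1 − 330 → 2937; Group 2 − 150 → 3121; Group 3 + 300 → 3867; Group 4 − 170 → 12054; Group 5 + 30 → 6715
→ [2937, 3121, 3867, 12054, 6715]
Period 2:
Births: 3121 × 0.537 = 1676  |  3867 × 0.1 = 387 → 2063
Group 2: 2937 × 0.962 = 2825
Group 3: 3121 × 0.964 = 3009
Group 4: 3867 × 0.955 = 3693
Group 5: 12054 × 0.948 + 6715 × 0.345 = 11427 + 2317 = 13744
Net migration: Group 1 − 330 → 1733; Group 2 − 150 → 2675; Group 3 + 300 → 3309; Group 4 − 170 → 3523; Group 5 + 30 → 13774
→ [1733, 2675, 3309, 3523, 13774]
Total after period 2: 1733 + 2675 + 3309 + 3523 + 13774 = 25014

25014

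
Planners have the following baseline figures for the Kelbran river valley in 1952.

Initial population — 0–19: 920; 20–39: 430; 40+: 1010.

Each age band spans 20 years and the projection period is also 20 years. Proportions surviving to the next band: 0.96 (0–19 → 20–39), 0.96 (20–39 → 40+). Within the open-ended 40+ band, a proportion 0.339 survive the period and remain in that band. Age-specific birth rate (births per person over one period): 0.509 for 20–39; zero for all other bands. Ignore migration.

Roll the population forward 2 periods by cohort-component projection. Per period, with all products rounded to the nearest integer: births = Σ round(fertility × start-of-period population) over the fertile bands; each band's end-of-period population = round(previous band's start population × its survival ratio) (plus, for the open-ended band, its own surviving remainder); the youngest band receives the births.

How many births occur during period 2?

Period 1.
Births: 430 × 0.509 = 219
20–39: 920 × 0.96 = 883
40+: 430 × 0.96 + 1010 × 0.339 = 413 + 342 = 755
Population now: 0–19=219, 20–39=883, 40+=755
Period 2.
Births: 883 × 0.509 = 449
20–39: 219 × 0.96 = 210
40+: 883 × 0.96 + 755 × 0.339 = 848 + 256 = 1104
Population now: 0–19=449, 20–39=210, 40+=1104

449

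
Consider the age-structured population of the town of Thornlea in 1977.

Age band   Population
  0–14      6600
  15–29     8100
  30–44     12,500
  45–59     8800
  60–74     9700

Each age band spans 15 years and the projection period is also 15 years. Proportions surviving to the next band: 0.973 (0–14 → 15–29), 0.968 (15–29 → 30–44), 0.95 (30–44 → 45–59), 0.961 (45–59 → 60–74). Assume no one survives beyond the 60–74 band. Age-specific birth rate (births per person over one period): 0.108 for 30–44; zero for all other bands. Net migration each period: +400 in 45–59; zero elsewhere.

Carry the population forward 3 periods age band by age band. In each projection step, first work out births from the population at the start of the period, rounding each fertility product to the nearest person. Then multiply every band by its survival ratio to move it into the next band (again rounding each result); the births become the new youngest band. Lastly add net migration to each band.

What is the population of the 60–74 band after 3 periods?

7543

Let band 1 be 0–14 through band 5 = 60–74.
Period 1:
Births: 12500 * 0.108 = 1350
Band 2: 6600 * 0.973 = 6422
Band 3: 8100 * 0.968 = 7841
Band 4: 12500 * 0.95 = 11875
Band 5: 8800 * 0.961 = 8457
Net migration: Band 4 + 400 → 12275
End of period: [1350, 6422, 7841, 12275, 8457]
Period 2:
Births: 7841 * 0.108 = 847
Band 2: 1350 * 0.973 = 1314
Band 3: 6422 * 0.968 = 6216
Band 4: 7841 * 0.95 = 7449
Band 5: 12275 * 0.961 = 11796
Net migration: Band 4 + 400 → 7849
End of period: [847, 1314, 6216, 7849, 11796]
Period 3:
Births: 6216 * 0.108 = 671
Band 2: 847 * 0.973 = 824
Band 3: 1314 * 0.968 = 1272
Band 4: 6216 * 0.95 = 5905
Band 5: 7849 * 0.961 = 7543
Net migration: Band 4 + 400 → 6305
End of period: [671, 824, 1272, 6305, 7543]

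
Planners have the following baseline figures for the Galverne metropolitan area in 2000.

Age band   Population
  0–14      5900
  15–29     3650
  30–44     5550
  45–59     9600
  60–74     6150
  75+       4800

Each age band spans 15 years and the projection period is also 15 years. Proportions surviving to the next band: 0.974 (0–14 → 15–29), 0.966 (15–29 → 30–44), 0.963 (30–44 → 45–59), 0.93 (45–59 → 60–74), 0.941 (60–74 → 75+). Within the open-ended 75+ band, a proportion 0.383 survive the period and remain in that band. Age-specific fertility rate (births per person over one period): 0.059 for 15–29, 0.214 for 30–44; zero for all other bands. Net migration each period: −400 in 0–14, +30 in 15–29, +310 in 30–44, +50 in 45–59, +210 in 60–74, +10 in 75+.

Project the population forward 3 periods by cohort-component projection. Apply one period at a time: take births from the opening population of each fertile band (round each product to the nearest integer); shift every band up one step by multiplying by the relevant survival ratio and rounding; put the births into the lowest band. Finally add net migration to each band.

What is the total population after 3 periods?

(Bands numbered youngest = 1 to oldest = 6.)
After projecting period 1:
Births: 3650 × 0.059 = 215  |  5550 × 0.214 = 1188 — total 1403
Band 2: 5900 × 0.974 = 5747
Band 3: 3650 × 0.966 = 3526
Band 4: 5550 × 0.963 = 5345
Band 5: 9600 × 0.93 = 8928
Band 6: 6150 × 0.941 + 4800 × 0.383 = 5787 + 1838 = 7625
Net migration: Band 1 − 400 → 1003; Band 2 + 30 → 5777; Band 3 + 310 → 3836; Band 4 + 50 → 5395; Band 5 + 210 → 9138; Band 6 + 10 → 7635
Giving 1003 / 5777 / 3836 / 5395 / 9138 / 7635.
After projecting period 2:
Births: 5777 × 0.059 = 341  |  3836 × 0.214 = 821 — total 1162
Band 2: 1003 × 0.974 = 977
Band 3: 5777 × 0.966 = 5581
Band 4: 3836 × 0.963 = 3694
Band 5: 5395 × 0.93 = 5017
Band 6: 9138 × 0.941 + 7635 × 0.383 = 8599 + 2924 = 11523
Net migration: Band 1 − 400 → 762; Band 2 + 30 → 1007; Band 3 + 310 → 5891; Band 4 + 50 → 3744; Band 5 + 210 → 5227; Band 6 + 10 → 11533
Giving 762 / 1007 / 5891 / 3744 / 5227 / 11533.
After projecting period 3:
Births: 1007 × 0.059 = 59  |  5891 × 0.214 = 1261 — total 1320
Band 2: 762 × 0.974 = 742
Band 3: 1007 × 0.966 = 973
Band 4: 5891 × 0.963 = 5673
Band 5: 3744 × 0.93 = 3482
Band 6: 5227 × 0.941 + 11533 × 0.383 = 4919 + 4417 = 9336
Net migration: Band 1 − 400 → 920; Band 2 + 30 → 772; Band 3 + 310 → 1283; Band 4 + 50 → 5723; Band 5 + 210 → 3692; Band 6 + 10 → 9346
Giving 920 / 772 / 1283 / 5723 / 3692 / 9346.
Total after period 3: 920 + 772 + 1283 + 5723 + 3692 + 9346 = 21736

21736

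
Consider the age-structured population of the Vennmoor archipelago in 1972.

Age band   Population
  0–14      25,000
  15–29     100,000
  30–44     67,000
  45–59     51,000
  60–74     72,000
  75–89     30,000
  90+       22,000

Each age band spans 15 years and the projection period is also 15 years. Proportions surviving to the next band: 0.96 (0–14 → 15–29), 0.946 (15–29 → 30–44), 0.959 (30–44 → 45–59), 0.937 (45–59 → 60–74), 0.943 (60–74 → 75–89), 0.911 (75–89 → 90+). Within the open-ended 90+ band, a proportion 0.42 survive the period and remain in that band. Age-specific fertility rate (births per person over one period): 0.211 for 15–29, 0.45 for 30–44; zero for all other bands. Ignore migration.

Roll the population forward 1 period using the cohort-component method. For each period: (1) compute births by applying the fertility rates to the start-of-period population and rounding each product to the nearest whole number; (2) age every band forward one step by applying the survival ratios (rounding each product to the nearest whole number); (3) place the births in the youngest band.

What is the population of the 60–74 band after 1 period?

[period 1]
Births: 100000 × 0.211 = 21100  |  67000 × 0.45 = 30150 ⇒ total 51250
15–29: 25000 × 0.96 = 24000
30–44: 100000 × 0.946 = 94600
45–59: 67000 × 0.959 = 64253
60–74: 51000 × 0.937 = 47787
75–89: 72000 × 0.943 = 67896
90+: 30000 × 0.911 + 22000 × 0.42 = 27330 + 9240 = 36570
→ [51250, 24000, 94600, 64253, 47787, 67896, 36570]

47787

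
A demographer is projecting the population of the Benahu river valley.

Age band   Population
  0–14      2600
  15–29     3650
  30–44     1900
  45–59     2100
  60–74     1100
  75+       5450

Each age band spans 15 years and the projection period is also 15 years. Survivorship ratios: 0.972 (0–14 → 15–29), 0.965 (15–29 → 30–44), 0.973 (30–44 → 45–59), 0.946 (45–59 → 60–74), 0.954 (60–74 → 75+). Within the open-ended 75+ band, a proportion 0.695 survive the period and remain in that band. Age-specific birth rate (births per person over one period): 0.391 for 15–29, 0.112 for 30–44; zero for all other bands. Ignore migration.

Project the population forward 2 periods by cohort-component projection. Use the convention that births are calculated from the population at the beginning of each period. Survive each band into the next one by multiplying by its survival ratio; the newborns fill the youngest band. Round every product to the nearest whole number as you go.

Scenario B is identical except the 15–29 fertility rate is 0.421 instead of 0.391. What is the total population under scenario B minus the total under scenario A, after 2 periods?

Numbering the groups 1..6 from youngest to oldest:
— Period 1 —
Births: 3650 × 0.391 = 1427, 1900 × 0.112 = 213 ⇒ total 1640
Group 2: 2600 × 0.972 = 2527
Group 3: 3650 × 0.965 = 3522
Group 4: 1900 × 0.973 = 1849
Group 5: 2100 × 0.946 = 1987
Group 6: 1100 × 0.954 + 5450 × 0.695 = 1049 + 3788 = 4837
→ [1640, 2527, 3522, 1849, 1987, 4837]
— Period 2 —
Births: 2527 × 0.391 = 988, 3522 × 0.112 = 394 ⇒ total 1382
Group 2: 1640 × 0.972 = 1594
Group 3: 2527 × 0.965 = 2439
Group 4: 3522 × 0.973 = 3427
Group 5: 1849 × 0.946 = 1749
Group 6: 1987 × 0.954 + 4837 × 0.695 = 1896 + 3362 = 5258
→ [1382, 1594, 2439, 3427, 1749, 5258]
Scenario A total after 2 periods: 15849
Scenario B projection —
— Period 1 —
Births: 3650 × 0.421 = 1537, 1900 × 0.112 = 213 ⇒ total 1750
Group 2: 2600 × 0.972 = 2527
Group 3: 3650 × 0.965 = 3522
Group 4: 1900 × 0.973 = 1849
Group 5: 2100 × 0.946 = 1987
Group 6: 1100 × 0.954 + 5450 × 0.695 = 1049 + 3788 = 4837
→ [1750, 2527, 3522, 1849, 1987, 4837]
— Period 2 —
Births: 2527 × 0.421 = 1064, 3522 × 0.112 = 394 ⇒ total 1458
Group 2: 1750 × 0.972 = 1701
Group 3: 2527 × 0.965 = 2439
Group 4: 3522 × 0.973 = 3427
Group 5: 1849 × 0.946 = 1749
Group 6: 1987 × 0.954 + 4837 × 0.695 = 1896 + 3362 = 5258
→ [1458, 1701, 2439, 3427, 1749, 5258]
Scenario B total after 2 periods: 16032
Difference B − A = 16032 − 15849 = 183

183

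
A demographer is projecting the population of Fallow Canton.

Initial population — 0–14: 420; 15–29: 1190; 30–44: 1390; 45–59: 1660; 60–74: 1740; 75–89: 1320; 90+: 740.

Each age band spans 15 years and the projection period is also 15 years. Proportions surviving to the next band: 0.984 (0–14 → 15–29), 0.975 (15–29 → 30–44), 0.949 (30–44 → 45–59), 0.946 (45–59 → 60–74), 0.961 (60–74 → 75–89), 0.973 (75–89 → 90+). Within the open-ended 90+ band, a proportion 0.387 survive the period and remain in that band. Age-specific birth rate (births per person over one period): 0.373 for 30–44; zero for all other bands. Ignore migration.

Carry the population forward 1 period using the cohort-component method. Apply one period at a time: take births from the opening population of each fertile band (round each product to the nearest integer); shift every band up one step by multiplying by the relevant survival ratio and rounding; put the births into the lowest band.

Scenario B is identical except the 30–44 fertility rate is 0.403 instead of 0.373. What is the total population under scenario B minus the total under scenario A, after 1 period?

[period 1]
Births: 1390 * 0.373 = 518
15–29: 420 * 0.984 = 413
30–44: 1190 * 0.975 = 1160
45–59: 1390 * 0.949 = 1319
60–74: 1660 * 0.946 = 1570
75–89: 1740 * 0.961 = 1672
90+: 1320 * 0.973 + 740 * 0.387 = 1284 + 286 = 1570
Population now: 0–14=518, 15–29=413, 30–44=1160, 45–59=1319, 60–74=1570, 75–89=1672, 90+=1570
Scenario A total after 1 period: 8222
Scenario B projection —
[period 1]
Births: 1390 * 0.403 = 560
15–29: 420 * 0.984 = 413
30–44: 1190 * 0.975 = 1160
45–59: 1390 * 0.949 = 1319
60–74: 1660 * 0.946 = 1570
75–89: 1740 * 0.961 = 1672
90+: 1320 * 0.973 + 740 * 0.387 = 1284 + 286 = 1570
Population now: 0–14=560, 15–29=413, 30–44=1160, 45–59=1319, 60–74=1570, 75–89=1672, 90+=1570
Scenario B total after 1 period: 8264
Difference B − A = 8264 − 8222 = 42

42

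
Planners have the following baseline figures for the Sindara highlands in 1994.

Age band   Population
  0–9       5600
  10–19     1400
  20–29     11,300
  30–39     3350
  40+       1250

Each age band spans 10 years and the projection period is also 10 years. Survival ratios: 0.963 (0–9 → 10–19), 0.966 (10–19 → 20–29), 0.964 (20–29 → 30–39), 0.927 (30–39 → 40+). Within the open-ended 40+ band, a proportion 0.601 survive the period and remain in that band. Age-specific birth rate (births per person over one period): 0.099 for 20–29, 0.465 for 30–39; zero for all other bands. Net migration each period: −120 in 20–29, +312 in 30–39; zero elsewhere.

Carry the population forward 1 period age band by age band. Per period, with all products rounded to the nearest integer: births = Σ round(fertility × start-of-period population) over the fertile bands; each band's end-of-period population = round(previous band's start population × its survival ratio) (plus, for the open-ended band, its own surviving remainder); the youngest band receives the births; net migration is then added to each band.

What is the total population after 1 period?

Let band 1 be 0–9 through band 5 = 40+.
After projecting period 1:
Births: 11300 * 0.099 = 1119 ; 3350 * 0.465 = 1558 → 2677
Band 2: 5600 * 0.963 = 5393
Band 3: 1400 * 0.966 = 1352
Band 4: 11300 * 0.964 = 10893
Band 5: 3350 * 0.927 + 1250 * 0.601 = 3105 + 751 = 3856
Net migration: Band 3 − 120 → 1232; Band 4 + 312 → 11205
Giving 2677 / 5393 / 1232 / 11205 / 3856.
Total after period 1: 2677 + 5393 + 1232 + 11205 + 3856 = 24363

24363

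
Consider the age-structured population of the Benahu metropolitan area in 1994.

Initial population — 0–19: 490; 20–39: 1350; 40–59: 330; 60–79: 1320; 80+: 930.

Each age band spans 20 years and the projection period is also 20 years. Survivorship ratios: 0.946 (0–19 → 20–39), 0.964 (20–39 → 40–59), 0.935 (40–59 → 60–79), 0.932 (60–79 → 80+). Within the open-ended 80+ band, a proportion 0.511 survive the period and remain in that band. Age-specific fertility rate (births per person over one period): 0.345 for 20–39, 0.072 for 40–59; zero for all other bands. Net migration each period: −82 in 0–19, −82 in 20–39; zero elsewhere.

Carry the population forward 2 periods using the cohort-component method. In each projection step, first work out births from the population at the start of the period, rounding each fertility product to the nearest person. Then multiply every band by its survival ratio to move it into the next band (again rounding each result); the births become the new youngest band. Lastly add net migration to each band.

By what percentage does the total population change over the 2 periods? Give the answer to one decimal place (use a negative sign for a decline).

Period 1:
Births: 1350 × 0.345 = 466  |  330 × 0.072 = 24 ⇒ total 490
20–39: 490 × 0.946 = 464
40–59: 1350 × 0.964 = 1301
60–79: 330 × 0.935 = 309
80+: 1320 × 0.932 + 930 × 0.511 = 1230 + 475 = 1705
Net migration: 0–19 − 82 → 408; 20–39 − 82 → 382
End of period: [408, 382, 1301, 309, 1705]
Period 2:
Births: 382 × 0.345 = 132  |  1301 × 0.072 = 94 ⇒ total 226
20–39: 408 × 0.946 = 386
40–59: 382 × 0.964 = 368
60–79: 1301 × 0.935 = 1216
80+: 309 × 0.932 + 1705 × 0.511 = 288 + 871 = 1159
Net migration: 0–19 − 82 → 144; 20–39 − 82 → 304
End of period: [144, 304, 368, 1216, 1159]
Total: 4420 → 3191; change = -1229; percentage change = -27.8%

-27.8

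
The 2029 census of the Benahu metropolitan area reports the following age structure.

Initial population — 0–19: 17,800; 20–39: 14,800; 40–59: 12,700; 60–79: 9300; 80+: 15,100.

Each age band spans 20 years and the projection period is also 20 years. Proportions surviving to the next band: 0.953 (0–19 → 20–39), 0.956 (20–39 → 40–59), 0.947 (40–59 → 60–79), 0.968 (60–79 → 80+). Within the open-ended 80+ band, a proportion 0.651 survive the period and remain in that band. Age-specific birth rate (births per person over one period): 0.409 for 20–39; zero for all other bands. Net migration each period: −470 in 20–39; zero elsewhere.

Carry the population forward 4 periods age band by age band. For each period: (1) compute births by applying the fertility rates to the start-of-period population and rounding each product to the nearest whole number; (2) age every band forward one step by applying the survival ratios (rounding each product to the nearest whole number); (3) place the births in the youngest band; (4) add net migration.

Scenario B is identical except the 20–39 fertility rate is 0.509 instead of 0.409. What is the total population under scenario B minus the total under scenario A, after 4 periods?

5363

After projecting period 1:
Births: 14800 * 0.409 = 6053
20–39: 17800 * 0.953 = 16963
40–59: 14800 * 0.956 = 14149
60–79: 12700 * 0.947 = 12027
80+: 9300 * 0.968 + 15100 * 0.651 = 9002 + 9830 = 18832
Net migration: 20–39 − 470 → 16493
Giving 6053 / 16493 / 14149 / 12027 / 18832.
After projecting period 2:
Births: 16493 * 0.409 = 6746
20–39: 6053 * 0.953 = 5769
40–59: 16493 * 0.956 = 15767
60–79: 14149 * 0.947 = 13399
80+: 12027 * 0.968 + 18832 * 0.651 = 11642 + 12260 = 23902
Net migration: 20–39 − 470 → 5299
Giving 6746 / 5299 / 15767 / 13399 / 23902.
After projecting period 3:
Births: 5299 * 0.409 = 2167
20–39: 6746 * 0.953 = 6429
40–59: 5299 * 0.956 = 5066
60–79: 15767 * 0.947 = 14931
80+: 13399 * 0.968 + 23902 * 0.651 = 12970 + 15560 = 28530
Net migration: 20–39 − 470 → 5959
Giving 2167 / 5959 / 5066 / 14931 / 28530.
After projecting period 4:
Births: 5959 * 0.409 = 2437
20–39: 2167 * 0.953 = 2065
40–59: 5959 * 0.956 = 5697
60–79: 5066 * 0.947 = 4798
80+: 14931 * 0.968 + 28530 * 0.651 = 14453 + 18573 = 33026
Net migration: 20–39 − 470 → 1595
Giving 2437 / 1595 / 5697 / 4798 / 33026.
Scenario A total after 4 periods: 47553
Scenario B projection —
After projecting period 1:
Births: 14800 * 0.509 = 7533
20–39: 17800 * 0.953 = 16963
40–59: 14800 * 0.956 = 14149
60–79: 12700 * 0.947 = 12027
80+: 9300 * 0.968 + 15100 * 0.651 = 9002 + 9830 = 18832
Net migration: 20–39 − 470 → 16493
Giving 7533 / 16493 / 14149 / 12027 / 18832.
After projecting period 2:
Births: 16493 * 0.509 = 8395
20–39: 7533 * 0.953 = 7179
40–59: 16493 * 0.956 = 15767
60–79: 14149 * 0.947 = 13399
80+: 12027 * 0.968 + 18832 * 0.651 = 11642 + 12260 = 23902
Net migration: 20–39 − 470 → 6709
Giving 8395 / 6709 / 15767 / 13399 / 23902.
After projecting period 3:
Births: 6709 * 0.509 = 3415
20–39: 8395 * 0.953 = 8000
40–59: 6709 * 0.956 = 6414
60–79: 15767 * 0.947 = 14931
80+: 13399 * 0.968 + 23902 * 0.651 = 12970 + 15560 = 28530
Net migration: 20–39 − 470 → 7530
Giving 3415 / 7530 / 6414 / 14931 / 28530.
After projecting period 4:
Births: 7530 * 0.509 = 3833
20–39: 3415 * 0.953 = 3254
40–59: 7530 * 0.956 = 7199
60–79: 6414 * 0.947 = 6074
80+: 14931 * 0.968 + 28530 * 0.651 = 14453 + 18573 = 33026
Net migration: 20–39 − 470 → 2784
Giving 3833 / 2784 / 7199 / 6074 / 33026.
Scenario B total after 4 periods: 52916
Difference B − A = 52916 − 47553 = 5363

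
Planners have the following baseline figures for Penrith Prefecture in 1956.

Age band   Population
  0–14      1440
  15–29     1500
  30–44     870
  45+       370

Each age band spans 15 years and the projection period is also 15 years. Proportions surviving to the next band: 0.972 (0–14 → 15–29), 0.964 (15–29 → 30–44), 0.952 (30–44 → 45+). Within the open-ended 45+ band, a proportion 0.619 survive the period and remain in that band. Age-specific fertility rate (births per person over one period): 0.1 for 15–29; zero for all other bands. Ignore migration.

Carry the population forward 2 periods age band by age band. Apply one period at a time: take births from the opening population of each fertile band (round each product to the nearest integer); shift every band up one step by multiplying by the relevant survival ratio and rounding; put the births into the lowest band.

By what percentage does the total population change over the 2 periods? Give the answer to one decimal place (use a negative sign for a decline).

-12.3

Numbering the bands 1..4 from youngest to oldest:
After projecting period 1:
Births: 1500 × 0.1 = 150
Band 2: 1440 × 0.972 = 1400
Band 3: 1500 × 0.964 = 1446
Band 4: 870 × 0.952 + 370 × 0.619 = 828 + 229 = 1057
Giving 150 / 1400 / 1446 / 1057.
After projecting period 2:
Births: 1400 × 0.1 = 140
Band 2: 150 × 0.972 = 146
Band 3: 1400 × 0.964 = 1350
Band 4: 1446 × 0.952 + 1057 × 0.619 = 1377 + 654 = 2031
Giving 140 / 146 / 1350 / 2031.
Total: 4180 → 3667; change = -513; percentage change = -12.3%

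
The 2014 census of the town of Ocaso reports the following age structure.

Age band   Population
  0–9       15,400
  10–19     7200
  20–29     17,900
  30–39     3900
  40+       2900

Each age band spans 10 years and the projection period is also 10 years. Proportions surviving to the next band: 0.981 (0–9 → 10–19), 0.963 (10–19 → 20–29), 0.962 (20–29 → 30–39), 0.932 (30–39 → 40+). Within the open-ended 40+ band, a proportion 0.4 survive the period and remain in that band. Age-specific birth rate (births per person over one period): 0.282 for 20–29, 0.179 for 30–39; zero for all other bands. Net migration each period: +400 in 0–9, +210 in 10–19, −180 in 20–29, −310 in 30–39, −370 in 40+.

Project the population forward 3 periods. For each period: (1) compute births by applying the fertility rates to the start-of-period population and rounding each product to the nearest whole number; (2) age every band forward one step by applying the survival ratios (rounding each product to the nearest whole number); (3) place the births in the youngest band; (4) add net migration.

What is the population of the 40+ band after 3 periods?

Call the bands 1 to 5, youngest first.
Period 1:
Births: 17900 * 0.282 = 5048 ; 3900 * 0.179 = 698 — total 5746
Band 2: 15400 * 0.981 = 15107
Band 3: 7200 * 0.963 = 6934
Band 4: 17900 * 0.962 = 17220
Band 5: 3900 * 0.932 + 2900 * 0.4 = 3635 + 1160 = 4795
Net migration: Band 1 + 400 → 6146; Band 2 + 210 → 15317; Band 3 − 180 → 6754; Band 4 − 310 → 16910; Band 5 − 370 → 4425
Giving 6146 / 15317 / 6754 / 16910 / 4425.
Period 2:
Births: 6754 * 0.282 = 1905 ; 16910 * 0.179 = 3027 — total 4932
Band 2: 6146 * 0.981 = 6029
Band 3: 15317 * 0.963 = 14750
Band 4: 6754 * 0.962 = 6497
Band 5: 16910 * 0.932 + 4425 * 0.4 = 15760 + 1770 = 17530
Net migration: Band 1 + 400 → 5332; Band 2 + 210 → 6239; Band 3 − 180 → 14570; Band 4 − 310 → 6187; Band 5 − 370 → 17160
Giving 5332 / 6239 / 14570 / 6187 / 17160.
Period 3:
Births: 14570 * 0.282 = 4109 ; 6187 * 0.179 = 1107 — total 5216
Band 2: 5332 * 0.981 = 5231
Band 3: 6239 * 0.963 = 6008
Band 4: 14570 * 0.962 = 14016
Band 5: 6187 * 0.932 + 17160 * 0.4 = 5766 + 6864 = 12630
Net migration: Band 1 + 400 → 5616; Band 2 + 210 → 5441; Band 3 − 180 → 5828; Band 4 − 310 → 13706; Band 5 − 370 → 12260
Giving 5616 / 5441 / 5828 / 13706 / 12260.

12260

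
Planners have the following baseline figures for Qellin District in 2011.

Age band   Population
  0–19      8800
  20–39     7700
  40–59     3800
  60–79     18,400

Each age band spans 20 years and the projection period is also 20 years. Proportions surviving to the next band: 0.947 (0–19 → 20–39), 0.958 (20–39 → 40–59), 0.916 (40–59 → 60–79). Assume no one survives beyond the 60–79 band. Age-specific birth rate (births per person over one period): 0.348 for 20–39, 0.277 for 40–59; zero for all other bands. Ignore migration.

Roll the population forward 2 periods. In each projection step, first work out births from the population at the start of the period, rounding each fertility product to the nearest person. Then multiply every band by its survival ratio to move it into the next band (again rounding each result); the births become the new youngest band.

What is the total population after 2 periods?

23219

Call the bands 1 to 4, youngest first.
Period 1.
Births: 7700 × 0.348 = 2680  |  3800 × 0.277 = 1053 — total 3733
Band 2: 8800 × 0.947 = 8334
Band 3: 7700 × 0.958 = 7377
Band 4: 3800 × 0.916 = 3481
Giving 3733 / 8334 / 7377 / 3481.
Period 2.
Births: 8334 × 0.348 = 2900  |  7377 × 0.277 = 2043 — total 4943
Band 2: 3733 × 0.947 = 3535
Band 3: 8334 × 0.958 = 7984
Band 4: 7377 × 0.916 = 6757
Giving 4943 / 3535 / 7984 / 6757.
Total after period 2: 4943 + 3535 + 7984 + 6757 = 23219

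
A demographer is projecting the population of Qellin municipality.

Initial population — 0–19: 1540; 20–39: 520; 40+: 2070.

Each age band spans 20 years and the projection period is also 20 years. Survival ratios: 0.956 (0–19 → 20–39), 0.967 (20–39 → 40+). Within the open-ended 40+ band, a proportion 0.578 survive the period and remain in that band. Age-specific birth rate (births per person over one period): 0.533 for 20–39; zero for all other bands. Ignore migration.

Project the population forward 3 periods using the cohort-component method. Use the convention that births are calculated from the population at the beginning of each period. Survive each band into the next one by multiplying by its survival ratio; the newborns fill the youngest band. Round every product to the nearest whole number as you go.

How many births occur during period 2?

Let group 1 be 0–19 through group 3 = 40+.
Period 1.
Births: 520 × 0.533 = 277
Group 2: 1540 × 0.956 = 1472
Group 3: 520 × 0.967 + 2070 × 0.578 = 503 + 1196 = 1699
End of period: [277, 1472, 1699]
Period 2.
Births: 1472 × 0.533 = 785
Group 2: 277 × 0.956 = 265
Group 3: 1472 × 0.967 + 1699 × 0.578 = 1423 + 982 = 2405
End of period: [785, 265, 2405]

785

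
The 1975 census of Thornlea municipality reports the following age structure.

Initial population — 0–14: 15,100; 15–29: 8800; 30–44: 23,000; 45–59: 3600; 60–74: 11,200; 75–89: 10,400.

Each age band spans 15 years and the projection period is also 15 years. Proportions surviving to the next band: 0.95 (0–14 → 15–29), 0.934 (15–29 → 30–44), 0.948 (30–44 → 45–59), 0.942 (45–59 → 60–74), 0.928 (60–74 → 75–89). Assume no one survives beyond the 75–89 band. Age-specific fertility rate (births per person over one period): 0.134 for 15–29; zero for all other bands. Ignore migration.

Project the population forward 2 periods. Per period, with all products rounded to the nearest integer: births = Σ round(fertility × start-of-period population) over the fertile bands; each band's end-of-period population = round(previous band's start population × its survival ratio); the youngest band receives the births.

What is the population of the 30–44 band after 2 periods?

13398

After projecting period 1:
Births: 8800 * 0.134 = 1179
15–29: 15100 * 0.95 = 14345
30–44: 8800 * 0.934 = 8219
45–59: 23000 * 0.948 = 21804
60–74: 3600 * 0.942 = 3391
75–89: 11200 * 0.928 = 10394
End of period: [1179, 14345, 8219, 21804, 3391, 10394]
After projecting period 2:
Births: 14345 * 0.134 = 1922
15–29: 1179 * 0.95 = 1120
30–44: 14345 * 0.934 = 13398
45–59: 8219 * 0.948 = 7792
60–74: 21804 * 0.942 = 20539
75–89: 3391 * 0.928 = 3147
End of period: [1922, 1120, 13398, 7792, 20539, 3147]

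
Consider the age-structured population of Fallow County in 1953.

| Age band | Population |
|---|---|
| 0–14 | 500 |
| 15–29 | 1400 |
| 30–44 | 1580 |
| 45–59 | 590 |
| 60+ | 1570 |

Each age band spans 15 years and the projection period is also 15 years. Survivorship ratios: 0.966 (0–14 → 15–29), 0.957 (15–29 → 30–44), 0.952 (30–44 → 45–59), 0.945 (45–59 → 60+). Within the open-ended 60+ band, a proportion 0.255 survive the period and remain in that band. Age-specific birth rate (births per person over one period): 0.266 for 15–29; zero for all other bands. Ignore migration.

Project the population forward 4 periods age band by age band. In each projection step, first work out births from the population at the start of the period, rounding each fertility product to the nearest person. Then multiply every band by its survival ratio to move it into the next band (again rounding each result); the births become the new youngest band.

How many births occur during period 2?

128

After projecting period 1:
Births: 1400 × 0.266 = 372
15–29: 500 × 0.966 = 483
30–44: 1400 × 0.957 = 1340
45–59: 1580 × 0.952 = 1504
60+: 590 × 0.945 + 1570 × 0.255 = 558 + 400 = 958
Giving 372 / 483 / 1340 / 1504 / 958.
After projecting period 2:
Births: 483 × 0.266 = 128
15–29: 372 × 0.966 = 359
30–44: 483 × 0.957 = 462
45–59: 1340 × 0.952 = 1276
60+: 1504 × 0.945 + 958 × 0.255 = 1421 + 244 = 1665
Giving 128 / 359 / 462 / 1276 / 1665.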